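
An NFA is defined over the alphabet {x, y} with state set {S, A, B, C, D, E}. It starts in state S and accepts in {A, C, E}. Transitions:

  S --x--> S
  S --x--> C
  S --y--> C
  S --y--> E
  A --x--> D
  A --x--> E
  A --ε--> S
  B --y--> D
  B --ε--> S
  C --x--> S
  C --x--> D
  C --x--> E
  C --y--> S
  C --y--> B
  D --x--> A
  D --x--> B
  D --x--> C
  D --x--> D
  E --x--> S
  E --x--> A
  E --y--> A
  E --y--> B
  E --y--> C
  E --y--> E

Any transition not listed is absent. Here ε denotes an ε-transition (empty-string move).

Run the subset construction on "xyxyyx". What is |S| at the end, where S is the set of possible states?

Start in {S}.
Read 'x': {S} → {S, C}.
Read 'y': {S, C} → {S, B, C, E}.
Read 'x': {S, B, C, E} → {S, A, C, D, E}.
Read 'y': {S, A, C, D, E} → {S, A, B, C, E}.
Read 'y': {S, A, B, C, E} → {S, A, B, C, D, E}.
Read 'x': {S, A, B, C, D, E} → {S, A, B, C, D, E}.
That set has 6 states.

6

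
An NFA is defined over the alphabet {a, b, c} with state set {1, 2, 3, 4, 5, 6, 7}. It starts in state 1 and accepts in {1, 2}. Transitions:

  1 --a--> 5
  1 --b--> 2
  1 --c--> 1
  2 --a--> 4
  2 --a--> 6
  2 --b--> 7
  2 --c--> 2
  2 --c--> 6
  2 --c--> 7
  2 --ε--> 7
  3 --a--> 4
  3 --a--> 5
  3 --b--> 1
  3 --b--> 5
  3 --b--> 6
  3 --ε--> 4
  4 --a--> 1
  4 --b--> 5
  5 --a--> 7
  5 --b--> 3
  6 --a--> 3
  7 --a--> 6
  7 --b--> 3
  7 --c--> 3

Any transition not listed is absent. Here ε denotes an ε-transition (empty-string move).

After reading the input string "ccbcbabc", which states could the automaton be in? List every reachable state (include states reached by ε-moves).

{1, 2, 3, 4, 6, 7}

Start in {1}.
Read 'c': 1→{1}; now {1}.
Read 'c': 1→{1}; now {1}.
Read 'b': 1→{2}; union {2}; ε-closure = {2, 7}.
Read 'c': 2→{2, 6, 7}, 7→{3}; union {2, 3, 6, 7}; ε-closure = {2, 3, 4, 6, 7}.
Read 'b': 2→{7}, 3→{1, 5, 6}, 4→{5}, 6→∅, 7→{3}; union {1, 3, 5, 6, 7}; ε-closure = {1, 3, 4, 5, 6, 7}.
Read 'a': 1→{5}, 3→{4, 5}, 4→{1}, 5→{7}, 6→{3}, 7→{6}; now {1, 3, 4, 5, 6, 7}.
Read 'b': 1→{2}, 3→{1, 5, 6}, 4→{5}, 5→{3}, 6→∅, 7→{3}; union {1, 2, 3, 5, 6}; ε-closure = {1, 2, 3, 4, 5, 6, 7}.
Read 'c': 1→{1}, 2→{2, 6, 7}, 3→∅, 4→∅, 5→∅, 6→∅, 7→{3}; union {1, 2, 3, 6, 7}; ε-closure = {1, 2, 3, 4, 6, 7}.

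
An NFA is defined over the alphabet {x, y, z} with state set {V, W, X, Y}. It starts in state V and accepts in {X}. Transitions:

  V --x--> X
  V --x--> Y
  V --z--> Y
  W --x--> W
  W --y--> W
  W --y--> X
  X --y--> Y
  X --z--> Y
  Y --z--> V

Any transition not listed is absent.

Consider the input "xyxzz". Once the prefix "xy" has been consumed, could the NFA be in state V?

Start in {V}.
Read 'x': {V} → {X, Y}.
Read 'y': {X, Y} → {Y}.
State V is not in {Y}.

No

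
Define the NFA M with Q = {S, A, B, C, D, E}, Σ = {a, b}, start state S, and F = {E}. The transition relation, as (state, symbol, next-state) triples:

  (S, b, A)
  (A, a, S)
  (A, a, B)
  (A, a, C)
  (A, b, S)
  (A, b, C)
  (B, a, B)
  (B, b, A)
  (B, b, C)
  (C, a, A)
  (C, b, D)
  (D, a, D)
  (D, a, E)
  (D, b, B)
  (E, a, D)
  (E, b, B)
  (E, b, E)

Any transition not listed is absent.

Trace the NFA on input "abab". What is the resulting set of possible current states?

Start in {S}.
Read 'a': S→∅; now ∅.
The set is empty and remains empty for the remaining 3 symbols.

∅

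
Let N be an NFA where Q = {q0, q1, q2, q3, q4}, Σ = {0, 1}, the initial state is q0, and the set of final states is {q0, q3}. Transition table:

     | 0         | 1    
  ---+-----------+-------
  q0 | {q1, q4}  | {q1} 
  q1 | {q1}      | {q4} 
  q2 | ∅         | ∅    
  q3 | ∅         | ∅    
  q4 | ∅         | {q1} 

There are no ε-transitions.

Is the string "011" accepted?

Start in {q0}.
Read '0': q0→{q1, q4}; now {q1, q4}.
Read '1': q1→{q4}, q4→{q1}; now {q1, q4}.
Read '1': q1→{q4}, q4→{q1}; now {q1, q4}.
The final set {q1, q4} contains no accepting state.

No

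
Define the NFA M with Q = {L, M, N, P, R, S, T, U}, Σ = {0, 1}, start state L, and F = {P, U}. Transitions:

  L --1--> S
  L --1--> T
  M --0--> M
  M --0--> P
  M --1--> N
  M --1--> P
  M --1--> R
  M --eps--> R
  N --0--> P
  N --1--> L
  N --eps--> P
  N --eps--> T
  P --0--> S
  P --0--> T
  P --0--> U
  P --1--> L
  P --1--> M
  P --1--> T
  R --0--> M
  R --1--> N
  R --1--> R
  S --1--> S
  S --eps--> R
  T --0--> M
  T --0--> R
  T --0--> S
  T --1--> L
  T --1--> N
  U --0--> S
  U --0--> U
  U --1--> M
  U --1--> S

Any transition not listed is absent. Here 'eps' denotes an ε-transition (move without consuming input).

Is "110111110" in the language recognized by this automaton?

Yes

Start in {L}.
Read '1': {L} → {R, S, T}.
Read '1': {R, S, T} → {L, N, P, R, S, T}.
Read '0': {L, N, P, R, S, T} → {M, P, R, S, T, U}.
Read '1': {M, P, R, S, T, U} → {L, M, N, P, R, S, T}.
Read '1': {L, M, N, P, R, S, T} → {L, M, N, P, R, S, T}.
Read '1': {L, M, N, P, R, S, T} → {L, M, N, P, R, S, T}.
Read '1': {L, M, N, P, R, S, T} → {L, M, N, P, R, S, T}.
Read '1': {L, M, N, P, R, S, T} → {L, M, N, P, R, S, T}.
Read '0': {L, M, N, P, R, S, T} → {M, P, R, S, T, U}.
The final set {M, P, R, S, T, U} contains the accepting states P, U.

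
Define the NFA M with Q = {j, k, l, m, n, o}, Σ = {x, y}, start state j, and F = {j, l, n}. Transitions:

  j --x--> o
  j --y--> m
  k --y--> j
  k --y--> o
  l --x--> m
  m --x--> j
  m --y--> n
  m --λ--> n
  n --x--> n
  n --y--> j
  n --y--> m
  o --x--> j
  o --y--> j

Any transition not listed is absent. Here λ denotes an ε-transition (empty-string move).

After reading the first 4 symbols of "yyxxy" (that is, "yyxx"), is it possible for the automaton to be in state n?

Start in {j}.
Read 'y': j→{m}; union {m}; ε-closure = {m, n}.
Read 'y': m→{n}, n→{j, m}; now {j, m, n}.
Read 'x': j→{o}, m→{j}, n→{n}; now {j, n, o}.
Read 'x': j→{o}, n→{n}, o→{j}; now {j, n, o}.
State n is in {j, n, o}.

Yes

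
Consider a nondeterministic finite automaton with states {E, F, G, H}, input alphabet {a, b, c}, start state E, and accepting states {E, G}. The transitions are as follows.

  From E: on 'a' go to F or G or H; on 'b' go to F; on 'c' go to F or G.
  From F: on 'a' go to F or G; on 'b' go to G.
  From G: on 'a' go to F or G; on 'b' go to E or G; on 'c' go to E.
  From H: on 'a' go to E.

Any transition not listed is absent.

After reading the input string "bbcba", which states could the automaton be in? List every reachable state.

{F, G}

Start in {E}.
Read 'b': E→{F}; now {F}.
Read 'b': F→{G}; now {G}.
Read 'c': G→{E}; now {E}.
Read 'b': E→{F}; now {F}.
Read 'a': F→{F, G}; now {F, G}.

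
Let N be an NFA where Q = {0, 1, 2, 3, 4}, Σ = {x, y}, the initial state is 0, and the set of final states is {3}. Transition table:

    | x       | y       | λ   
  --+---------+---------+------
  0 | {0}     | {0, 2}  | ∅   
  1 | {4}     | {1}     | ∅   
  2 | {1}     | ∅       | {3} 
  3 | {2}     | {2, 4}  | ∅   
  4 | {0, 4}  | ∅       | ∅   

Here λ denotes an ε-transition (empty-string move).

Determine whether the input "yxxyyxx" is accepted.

Yes

Start in {0}.
Read 'y': 0→{0, 2}; union {0, 2}; ε-closure = {0, 2, 3}.
Read 'x': 0→{0}, 2→{1}, 3→{2}; union {0, 1, 2}; ε-closure = {0, 1, 2, 3}.
Read 'x': 0→{0}, 1→{4}, 2→{1}, 3→{2}; union {0, 1, 2, 4}; ε-closure = {0, 1, 2, 3, 4}.
Read 'y': 0→{0, 2}, 1→{1}, 2→∅, 3→{2, 4}, 4→∅; union {0, 1, 2, 4}; ε-closure = {0, 1, 2, 3, 4}.
Read 'y': 0→{0, 2}, 1→{1}, 2→∅, 3→{2, 4}, 4→∅; union {0, 1, 2, 4}; ε-closure = {0, 1, 2, 3, 4}.
Read 'x': 0→{0}, 1→{4}, 2→{1}, 3→{2}, 4→{0, 4}; union {0, 1, 2, 4}; ε-closure = {0, 1, 2, 3, 4}.
Read 'x': 0→{0}, 1→{4}, 2→{1}, 3→{2}, 4→{0, 4}; union {0, 1, 2, 4}; ε-closure = {0, 1, 2, 3, 4}.
The final set {0, 1, 2, 3, 4} contains the accepting state 3.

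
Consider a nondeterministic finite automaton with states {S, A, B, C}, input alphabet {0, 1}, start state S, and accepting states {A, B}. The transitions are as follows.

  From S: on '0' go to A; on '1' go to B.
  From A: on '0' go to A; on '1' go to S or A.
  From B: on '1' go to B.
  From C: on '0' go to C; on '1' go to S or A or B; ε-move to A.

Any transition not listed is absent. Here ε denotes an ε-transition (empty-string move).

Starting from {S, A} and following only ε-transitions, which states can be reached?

{S, A}

Begin with {S, A}.
No ε-moves leave this set, so the closure equals the set itself.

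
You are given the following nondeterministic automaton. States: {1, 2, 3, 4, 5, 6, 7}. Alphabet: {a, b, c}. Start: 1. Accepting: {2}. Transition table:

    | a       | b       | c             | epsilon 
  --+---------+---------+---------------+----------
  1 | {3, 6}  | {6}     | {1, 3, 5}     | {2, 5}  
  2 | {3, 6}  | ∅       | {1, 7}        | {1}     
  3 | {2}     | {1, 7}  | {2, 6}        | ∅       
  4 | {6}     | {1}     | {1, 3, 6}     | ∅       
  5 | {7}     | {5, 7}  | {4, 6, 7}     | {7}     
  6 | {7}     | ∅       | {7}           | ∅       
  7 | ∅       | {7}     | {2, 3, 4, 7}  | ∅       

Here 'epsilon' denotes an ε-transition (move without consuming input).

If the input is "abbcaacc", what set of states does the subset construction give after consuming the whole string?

Start: ε-closure({1}) = {1, 2, 5, 7}.
Read 'a': 1→{3, 6}, 2→{3, 6}, 5→{7}, 7→∅; now {3, 6, 7}.
Read 'b': 3→{1, 7}, 6→∅, 7→{7}; union {1, 7}; ε-closure = {1, 2, 5, 7}.
Read 'b': 1→{6}, 2→∅, 5→{5, 7}, 7→{7}; now {5, 6, 7}.
Read 'c': 5→{4, 6, 7}, 6→{7}, 7→{2, 3, 4, 7}; union {2, 3, 4, 6, 7}; ε-closure = {1, 2, 3, 4, 5, 6, 7}.
Read 'a': 1→{3, 6}, 2→{3, 6}, 3→{2}, 4→{6}, 5→{7}, 6→{7}, 7→∅; union {2, 3, 6, 7}; ε-closure = {1, 2, 3, 5, 6, 7}.
Read 'a': 1→{3, 6}, 2→{3, 6}, 3→{2}, 5→{7}, 6→{7}, 7→∅; union {2, 3, 6, 7}; ε-closure = {1, 2, 3, 5, 6, 7}.
Read 'c': 1→{1, 3, 5}, 2→{1, 7}, 3→{2, 6}, 5→{4, 6, 7}, 6→{7}, 7→{2, 3, 4, 7}; now {1, 2, 3, 4, 5, 6, 7}.
Read 'c': 1→{1, 3, 5}, 2→{1, 7}, 3→{2, 6}, 4→{1, 3, 6}, 5→{4, 6, 7}, 6→{7}, 7→{2, 3, 4, 7}; now {1, 2, 3, 4, 5, 6, 7}.

{1, 2, 3, 4, 5, 6, 7}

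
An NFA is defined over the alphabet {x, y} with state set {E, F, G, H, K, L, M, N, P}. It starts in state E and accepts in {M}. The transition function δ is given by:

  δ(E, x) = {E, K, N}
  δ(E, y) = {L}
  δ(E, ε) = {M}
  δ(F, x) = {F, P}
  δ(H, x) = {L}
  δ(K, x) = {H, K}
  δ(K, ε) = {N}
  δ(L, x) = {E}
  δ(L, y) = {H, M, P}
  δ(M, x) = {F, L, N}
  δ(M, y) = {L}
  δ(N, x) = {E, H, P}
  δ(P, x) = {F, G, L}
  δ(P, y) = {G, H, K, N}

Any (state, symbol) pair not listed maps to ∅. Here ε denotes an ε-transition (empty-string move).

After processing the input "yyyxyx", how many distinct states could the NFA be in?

9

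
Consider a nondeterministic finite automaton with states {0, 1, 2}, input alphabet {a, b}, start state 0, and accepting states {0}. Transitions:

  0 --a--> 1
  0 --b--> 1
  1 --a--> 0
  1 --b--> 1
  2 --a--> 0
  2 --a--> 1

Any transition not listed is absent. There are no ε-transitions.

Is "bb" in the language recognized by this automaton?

No

Start in {0}.
Read 'b': {0} → {1}.
Read 'b': {1} → {1}.
The final set {1} contains no accepting state.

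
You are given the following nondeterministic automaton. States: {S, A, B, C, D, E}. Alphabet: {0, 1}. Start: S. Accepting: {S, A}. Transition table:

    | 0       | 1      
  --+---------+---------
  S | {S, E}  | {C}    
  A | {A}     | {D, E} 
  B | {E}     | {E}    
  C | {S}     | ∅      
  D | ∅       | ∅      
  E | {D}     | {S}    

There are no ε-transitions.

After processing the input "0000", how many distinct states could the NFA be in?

Start in {S}.
Read '0': S→{S, E}; now {S, E}.
Read '0': S→{S, E}, E→{D}; now {S, D, E}.
Read '0': S→{S, E}, D→∅, E→{D}; now {S, D, E}.
Read '0': S→{S, E}, D→∅, E→{D}; now {S, D, E}.
That set has 3 states.

3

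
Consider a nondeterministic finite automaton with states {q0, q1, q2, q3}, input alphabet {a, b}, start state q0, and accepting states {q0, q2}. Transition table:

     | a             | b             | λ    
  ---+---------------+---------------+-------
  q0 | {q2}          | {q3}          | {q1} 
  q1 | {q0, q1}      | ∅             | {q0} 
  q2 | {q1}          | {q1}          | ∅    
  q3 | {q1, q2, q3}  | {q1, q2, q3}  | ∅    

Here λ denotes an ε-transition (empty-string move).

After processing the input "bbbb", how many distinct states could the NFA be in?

4

Start: ε-closure({q0}) = {q0, q1}.
Read 'b': q0→{q3}, q1→∅; now {q3}.
Read 'b': q3→{q1, q2, q3}; union {q1, q2, q3}; ε-closure = {q0, q1, q2, q3}.
Read 'b': q0→{q3}, q1→∅, q2→{q1}, q3→{q1, q2, q3}; union {q1, q2, q3}; ε-closure = {q0, q1, q2, q3}.
Read 'b': q0→{q3}, q1→∅, q2→{q1}, q3→{q1, q2, q3}; union {q1, q2, q3}; ε-closure = {q0, q1, q2, q3}.
That set has 4 states.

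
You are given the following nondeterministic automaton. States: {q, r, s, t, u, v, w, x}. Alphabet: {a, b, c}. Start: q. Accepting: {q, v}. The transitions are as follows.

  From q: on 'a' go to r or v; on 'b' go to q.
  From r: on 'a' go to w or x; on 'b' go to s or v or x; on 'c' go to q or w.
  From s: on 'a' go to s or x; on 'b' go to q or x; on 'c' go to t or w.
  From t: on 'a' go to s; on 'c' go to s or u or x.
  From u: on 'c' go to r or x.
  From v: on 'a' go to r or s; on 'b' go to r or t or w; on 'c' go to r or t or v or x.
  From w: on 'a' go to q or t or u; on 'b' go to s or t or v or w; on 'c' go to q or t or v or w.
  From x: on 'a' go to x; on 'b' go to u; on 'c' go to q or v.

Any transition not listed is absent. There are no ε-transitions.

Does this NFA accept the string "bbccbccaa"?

Start in {q}.
Read 'b': {q} → {q}.
Read 'b': {q} → {q}.
Read 'c': {q} → ∅.
The set is empty and remains empty for the remaining 6 symbols.
The final set ∅ contains no accepting state.

No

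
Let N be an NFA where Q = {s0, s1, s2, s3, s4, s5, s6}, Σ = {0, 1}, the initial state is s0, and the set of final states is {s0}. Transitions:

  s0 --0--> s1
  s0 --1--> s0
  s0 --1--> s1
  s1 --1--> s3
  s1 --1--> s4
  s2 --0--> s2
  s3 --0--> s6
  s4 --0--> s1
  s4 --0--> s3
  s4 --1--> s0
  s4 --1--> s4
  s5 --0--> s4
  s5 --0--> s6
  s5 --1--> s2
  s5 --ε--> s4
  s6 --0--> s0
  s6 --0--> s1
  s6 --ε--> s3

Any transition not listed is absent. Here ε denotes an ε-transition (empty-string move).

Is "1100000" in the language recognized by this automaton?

Yes

Start in {s0}.
Read '1': {s0} → {s0, s1}.
Read '1': {s0, s1} → {s0, s1, s3, s4}.
Read '0': {s0, s1, s3, s4} → {s1, s3, s6}.
Read '0': {s1, s3, s6} → {s0, s1, s3, s6}.
Read '0': {s0, s1, s3, s6} → {s0, s1, s3, s6}.
Read '0': {s0, s1, s3, s6} → {s0, s1, s3, s6}.
Read '0': {s0, s1, s3, s6} → {s0, s1, s3, s6}.
The final set {s0, s1, s3, s6} contains the accepting state s0.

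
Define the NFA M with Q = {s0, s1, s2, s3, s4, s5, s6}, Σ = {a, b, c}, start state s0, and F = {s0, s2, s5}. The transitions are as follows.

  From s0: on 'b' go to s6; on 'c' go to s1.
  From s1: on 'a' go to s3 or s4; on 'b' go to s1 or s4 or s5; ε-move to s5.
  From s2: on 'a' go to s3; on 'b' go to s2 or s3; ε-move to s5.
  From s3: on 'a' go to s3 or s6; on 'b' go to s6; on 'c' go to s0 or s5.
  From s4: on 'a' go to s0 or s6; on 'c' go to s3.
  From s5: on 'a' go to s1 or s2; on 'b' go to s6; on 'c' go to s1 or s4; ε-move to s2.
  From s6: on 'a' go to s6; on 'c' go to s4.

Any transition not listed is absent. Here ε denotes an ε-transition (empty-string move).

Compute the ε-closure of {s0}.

{s0}

Begin with {s0}.
No ε-moves leave this set, so the closure equals the set itself.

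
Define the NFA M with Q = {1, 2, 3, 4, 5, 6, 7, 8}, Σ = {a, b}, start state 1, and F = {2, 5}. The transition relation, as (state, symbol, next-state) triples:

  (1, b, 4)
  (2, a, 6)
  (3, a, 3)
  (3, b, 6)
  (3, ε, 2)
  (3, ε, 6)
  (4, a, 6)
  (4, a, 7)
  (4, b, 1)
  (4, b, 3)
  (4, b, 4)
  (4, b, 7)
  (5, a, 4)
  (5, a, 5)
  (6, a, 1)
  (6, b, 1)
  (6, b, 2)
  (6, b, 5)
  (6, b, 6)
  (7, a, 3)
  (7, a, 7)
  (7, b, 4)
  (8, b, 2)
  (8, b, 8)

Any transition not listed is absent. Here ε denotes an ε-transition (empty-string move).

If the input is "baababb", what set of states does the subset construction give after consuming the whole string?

{1, 2, 3, 4, 5, 6, 7}

Start in {1}.
Read 'b': 1→{4}; now {4}.
Read 'a': 4→{6, 7}; now {6, 7}.
Read 'a': 6→{1}, 7→{3, 7}; union {1, 3, 7}; ε-closure = {1, 2, 3, 6, 7}.
Read 'b': 1→{4}, 2→∅, 3→{6}, 6→{1, 2, 5, 6}, 7→{4}; now {1, 2, 4, 5, 6}.
Read 'a': 1→∅, 2→{6}, 4→{6, 7}, 5→{4, 5}, 6→{1}; now {1, 4, 5, 6, 7}.
Read 'b': 1→{4}, 4→{1, 3, 4, 7}, 5→∅, 6→{1, 2, 5, 6}, 7→{4}; now {1, 2, 3, 4, 5, 6, 7}.
Read 'b': 1→{4}, 2→∅, 3→{6}, 4→{1, 3, 4, 7}, 5→∅, 6→{1, 2, 5, 6}, 7→{4}; now {1, 2, 3, 4, 5, 6, 7}.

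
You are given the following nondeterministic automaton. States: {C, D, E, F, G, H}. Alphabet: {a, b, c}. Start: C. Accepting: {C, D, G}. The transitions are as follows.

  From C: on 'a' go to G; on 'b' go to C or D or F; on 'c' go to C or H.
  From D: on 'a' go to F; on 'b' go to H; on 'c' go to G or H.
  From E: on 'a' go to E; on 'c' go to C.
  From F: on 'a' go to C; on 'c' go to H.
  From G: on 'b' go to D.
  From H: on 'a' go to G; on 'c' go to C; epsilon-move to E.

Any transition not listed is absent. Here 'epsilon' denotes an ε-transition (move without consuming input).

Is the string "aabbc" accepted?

No

Start in {C}.
Read 'a': C→{G}; now {G}.
Read 'a': G→∅; now ∅.
The set is empty and remains empty for the remaining 3 symbols.
The final set ∅ contains no accepting state.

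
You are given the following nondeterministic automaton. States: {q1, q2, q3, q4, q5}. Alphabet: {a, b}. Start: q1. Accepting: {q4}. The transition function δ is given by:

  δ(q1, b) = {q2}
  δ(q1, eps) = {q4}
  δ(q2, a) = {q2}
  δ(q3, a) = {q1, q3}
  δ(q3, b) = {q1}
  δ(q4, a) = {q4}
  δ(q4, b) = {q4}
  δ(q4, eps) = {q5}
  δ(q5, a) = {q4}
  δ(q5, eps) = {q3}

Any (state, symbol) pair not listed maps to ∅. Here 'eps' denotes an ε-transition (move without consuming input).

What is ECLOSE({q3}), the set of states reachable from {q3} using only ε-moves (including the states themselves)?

Begin with {q3}.
No ε-moves leave this set, so the closure equals the set itself.

{q3}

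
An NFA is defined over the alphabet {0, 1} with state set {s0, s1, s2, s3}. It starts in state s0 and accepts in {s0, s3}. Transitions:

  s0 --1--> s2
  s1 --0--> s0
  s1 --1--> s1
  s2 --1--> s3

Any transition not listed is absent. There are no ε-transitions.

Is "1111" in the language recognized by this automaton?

No

Start in {s0}.
Read '1': {s0} → {s2}.
Read '1': {s2} → {s3}.
Read '1': {s3} → ∅.
The set is empty and remains empty for the remaining 1 symbol.
The final set ∅ contains no accepting state.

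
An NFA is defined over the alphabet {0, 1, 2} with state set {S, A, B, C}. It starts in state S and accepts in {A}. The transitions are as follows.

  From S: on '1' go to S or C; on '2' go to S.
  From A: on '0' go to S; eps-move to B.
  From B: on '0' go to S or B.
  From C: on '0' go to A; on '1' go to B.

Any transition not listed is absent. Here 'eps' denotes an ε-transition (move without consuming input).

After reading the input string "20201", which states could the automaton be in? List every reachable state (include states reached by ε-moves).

∅

Start in {S}.
Read '2': S→{S}; now {S}.
Read '0': S→∅; now ∅.
The set is empty and remains empty for the remaining 3 symbols.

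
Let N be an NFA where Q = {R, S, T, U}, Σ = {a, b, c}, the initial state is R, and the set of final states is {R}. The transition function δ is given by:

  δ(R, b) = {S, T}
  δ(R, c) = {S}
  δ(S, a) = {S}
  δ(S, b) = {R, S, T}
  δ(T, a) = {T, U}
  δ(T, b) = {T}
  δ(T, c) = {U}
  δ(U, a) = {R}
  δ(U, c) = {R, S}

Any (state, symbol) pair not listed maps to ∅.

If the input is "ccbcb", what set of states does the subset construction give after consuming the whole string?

∅

Start in {R}.
Read 'c': R→{S}; now {S}.
Read 'c': S→∅; now ∅.
The set is empty and remains empty for the remaining 3 symbols.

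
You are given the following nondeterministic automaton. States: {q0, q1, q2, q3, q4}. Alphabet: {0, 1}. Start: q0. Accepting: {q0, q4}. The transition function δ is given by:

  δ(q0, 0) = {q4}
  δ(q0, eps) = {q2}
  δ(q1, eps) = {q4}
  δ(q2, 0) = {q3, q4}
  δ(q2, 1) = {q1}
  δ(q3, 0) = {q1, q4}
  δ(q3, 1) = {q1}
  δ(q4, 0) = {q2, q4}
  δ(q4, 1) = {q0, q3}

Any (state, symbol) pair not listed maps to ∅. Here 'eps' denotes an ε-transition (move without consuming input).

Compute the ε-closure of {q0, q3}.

Begin with {q0, q3}.
ε-move q0 → q2; add q2.

{q0, q2, q3}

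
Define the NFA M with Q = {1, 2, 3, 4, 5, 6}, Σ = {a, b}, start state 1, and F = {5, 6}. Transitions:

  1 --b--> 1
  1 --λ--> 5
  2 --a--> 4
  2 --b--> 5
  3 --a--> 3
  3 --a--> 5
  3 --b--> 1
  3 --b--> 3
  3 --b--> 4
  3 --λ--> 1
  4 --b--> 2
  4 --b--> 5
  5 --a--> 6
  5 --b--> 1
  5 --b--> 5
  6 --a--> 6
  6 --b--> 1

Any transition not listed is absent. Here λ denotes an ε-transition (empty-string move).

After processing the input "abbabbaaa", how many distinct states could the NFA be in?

Start: ε-closure({1}) = {1, 5}.
Read 'a': 1→∅, 5→{6}; now {6}.
Read 'b': 6→{1}; union {1}; ε-closure = {1, 5}.
Read 'b': 1→{1}, 5→{1, 5}; now {1, 5}.
Read 'a': 1→∅, 5→{6}; now {6}.
Read 'b': 6→{1}; union {1}; ε-closure = {1, 5}.
Read 'b': 1→{1}, 5→{1, 5}; now {1, 5}.
Read 'a': 1→∅, 5→{6}; now {6}.
Read 'a': 6→{6}; now {6}.
Read 'a': 6→{6}; now {6}.
That set has 1 state.

1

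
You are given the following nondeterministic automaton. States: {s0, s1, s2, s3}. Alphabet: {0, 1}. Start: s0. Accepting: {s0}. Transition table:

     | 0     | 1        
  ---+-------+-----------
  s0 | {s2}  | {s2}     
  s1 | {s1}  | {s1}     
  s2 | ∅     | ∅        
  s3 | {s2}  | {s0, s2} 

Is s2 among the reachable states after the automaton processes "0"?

Start in {s0}.
Read '0': {s0} → {s2}.
State s2 is in {s2}.

Yes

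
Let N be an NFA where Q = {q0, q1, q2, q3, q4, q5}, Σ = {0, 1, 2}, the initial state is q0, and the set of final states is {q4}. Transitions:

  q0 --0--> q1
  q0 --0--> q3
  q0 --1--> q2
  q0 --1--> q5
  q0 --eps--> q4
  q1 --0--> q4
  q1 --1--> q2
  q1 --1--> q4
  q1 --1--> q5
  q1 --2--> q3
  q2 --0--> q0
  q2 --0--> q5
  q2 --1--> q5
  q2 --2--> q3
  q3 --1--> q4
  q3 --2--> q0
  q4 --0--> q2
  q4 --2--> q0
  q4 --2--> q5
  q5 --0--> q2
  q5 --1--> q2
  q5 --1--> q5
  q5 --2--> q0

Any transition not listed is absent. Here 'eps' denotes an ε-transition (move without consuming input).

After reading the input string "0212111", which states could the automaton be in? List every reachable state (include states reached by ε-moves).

Start: ε-closure({q0}) = {q0, q4}.
Read '0': q0→{q1, q3}, q4→{q2}; now {q1, q2, q3}.
Read '2': q1→{q3}, q2→{q3}, q3→{q0}; union {q0, q3}; ε-closure = {q0, q3, q4}.
Read '1': q0→{q2, q5}, q3→{q4}, q4→∅; now {q2, q4, q5}.
Read '2': q2→{q3}, q4→{q0, q5}, q5→{q0}; union {q0, q3, q5}; ε-closure = {q0, q3, q4, q5}.
Read '1': q0→{q2, q5}, q3→{q4}, q4→∅, q5→{q2, q5}; now {q2, q4, q5}.
Read '1': q2→{q5}, q4→∅, q5→{q2, q5}; now {q2, q5}.
Read '1': q2→{q5}, q5→{q2, q5}; now {q2, q5}.

{q2, q5}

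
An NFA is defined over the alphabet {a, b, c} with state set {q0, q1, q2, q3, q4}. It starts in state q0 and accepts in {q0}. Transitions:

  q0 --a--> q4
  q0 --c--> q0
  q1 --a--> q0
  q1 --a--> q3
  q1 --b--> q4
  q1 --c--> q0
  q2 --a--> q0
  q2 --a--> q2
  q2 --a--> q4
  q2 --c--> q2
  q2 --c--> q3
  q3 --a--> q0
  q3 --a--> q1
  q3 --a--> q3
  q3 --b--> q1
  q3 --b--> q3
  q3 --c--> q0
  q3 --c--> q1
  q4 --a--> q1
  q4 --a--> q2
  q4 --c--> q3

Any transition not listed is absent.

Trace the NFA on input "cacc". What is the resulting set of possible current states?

{q0, q1}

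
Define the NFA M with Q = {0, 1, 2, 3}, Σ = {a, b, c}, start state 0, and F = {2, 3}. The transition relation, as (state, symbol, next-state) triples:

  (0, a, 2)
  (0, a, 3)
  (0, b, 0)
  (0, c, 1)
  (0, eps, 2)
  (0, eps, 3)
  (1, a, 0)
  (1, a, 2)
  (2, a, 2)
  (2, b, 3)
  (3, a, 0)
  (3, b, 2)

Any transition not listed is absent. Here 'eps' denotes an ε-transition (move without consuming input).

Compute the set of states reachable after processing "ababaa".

Start: ε-closure({0}) = {0, 2, 3}.
Read 'a': {0, 2, 3} → {0, 2, 3}.
Read 'b': {0, 2, 3} → {0, 2, 3}.
Read 'a': {0, 2, 3} → {0, 2, 3}.
Read 'b': {0, 2, 3} → {0, 2, 3}.
Read 'a': {0, 2, 3} → {0, 2, 3}.
Read 'a': {0, 2, 3} → {0, 2, 3}.

{0, 2, 3}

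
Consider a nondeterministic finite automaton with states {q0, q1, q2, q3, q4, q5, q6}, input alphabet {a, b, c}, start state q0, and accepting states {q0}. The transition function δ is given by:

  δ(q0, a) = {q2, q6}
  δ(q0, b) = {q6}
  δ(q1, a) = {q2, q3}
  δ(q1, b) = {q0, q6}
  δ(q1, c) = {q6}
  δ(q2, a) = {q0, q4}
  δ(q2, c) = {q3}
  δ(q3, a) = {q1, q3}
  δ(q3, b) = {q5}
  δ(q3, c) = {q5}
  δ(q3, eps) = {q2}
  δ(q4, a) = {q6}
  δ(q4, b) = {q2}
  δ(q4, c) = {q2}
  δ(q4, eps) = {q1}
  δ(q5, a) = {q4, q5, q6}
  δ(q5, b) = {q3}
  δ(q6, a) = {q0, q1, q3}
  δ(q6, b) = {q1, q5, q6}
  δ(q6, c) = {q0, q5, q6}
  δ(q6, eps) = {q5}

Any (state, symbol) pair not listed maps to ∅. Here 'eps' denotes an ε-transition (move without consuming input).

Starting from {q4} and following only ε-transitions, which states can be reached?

Begin with {q4}.
ε-move q4 → q1; add q1.

{q1, q4}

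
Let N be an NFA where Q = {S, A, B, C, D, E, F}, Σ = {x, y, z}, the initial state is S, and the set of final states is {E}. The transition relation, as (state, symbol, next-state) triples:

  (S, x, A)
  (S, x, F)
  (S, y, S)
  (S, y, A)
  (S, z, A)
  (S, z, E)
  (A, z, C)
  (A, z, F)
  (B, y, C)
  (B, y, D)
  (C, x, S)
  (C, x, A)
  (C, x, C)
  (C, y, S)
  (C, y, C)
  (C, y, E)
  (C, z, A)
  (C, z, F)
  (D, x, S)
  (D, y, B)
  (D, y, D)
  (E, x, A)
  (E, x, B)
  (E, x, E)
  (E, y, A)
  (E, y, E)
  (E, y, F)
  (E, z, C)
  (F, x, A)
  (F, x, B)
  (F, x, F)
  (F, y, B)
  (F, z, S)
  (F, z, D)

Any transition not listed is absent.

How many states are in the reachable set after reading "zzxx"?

Start in {S}.
Read 'z': {S} → {A, E}.
Read 'z': {A, E} → {C, F}.
Read 'x': {C, F} → {S, A, B, C, F}.
Read 'x': {S, A, B, C, F} → {S, A, B, C, F}.
That set has 5 states.

5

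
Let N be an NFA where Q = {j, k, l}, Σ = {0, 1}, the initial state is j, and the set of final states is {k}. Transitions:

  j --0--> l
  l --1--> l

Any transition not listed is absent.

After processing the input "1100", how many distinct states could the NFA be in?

Start in {j}.
Read '1': j→∅; now ∅.
The set is empty and remains empty for the remaining 3 symbols.
That set has 0 states.

0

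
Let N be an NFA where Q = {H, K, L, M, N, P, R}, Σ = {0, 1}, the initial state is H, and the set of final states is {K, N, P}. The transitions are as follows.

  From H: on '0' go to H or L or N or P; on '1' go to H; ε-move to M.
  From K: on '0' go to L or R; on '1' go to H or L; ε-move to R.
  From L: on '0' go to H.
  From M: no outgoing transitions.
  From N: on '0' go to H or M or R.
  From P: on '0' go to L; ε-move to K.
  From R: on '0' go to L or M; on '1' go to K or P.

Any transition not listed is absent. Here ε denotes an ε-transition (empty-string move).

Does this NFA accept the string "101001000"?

Start: ε-closure({H}) = {H, M}.
Read '1': H→{H}, M→∅; union {H}; ε-closure = {H, M}.
Read '0': H→{H, L, N, P}, M→∅; union {H, L, N, P}; ε-closure = {H, K, L, M, N, P, R}.
Read '1': H→{H}, K→{H, L}, L→∅, M→∅, N→∅, P→∅, R→{K, P}; union {H, K, L, P}; ε-closure = {H, K, L, M, P, R}.
Read '0': H→{H, L, N, P}, K→{L, R}, L→{H}, M→∅, P→{L}, R→{L, M}; union {H, L, M, N, P, R}; ε-closure = {H, K, L, M, N, P, R}.
Read '0': H→{H, L, N, P}, K→{L, R}, L→{H}, M→∅, N→{H, M, R}, P→{L}, R→{L, M}; union {H, L, M, N, P, R}; ε-closure = {H, K, L, M, N, P, R}.
Read '1': H→{H}, K→{H, L}, L→∅, M→∅, N→∅, P→∅, R→{K, P}; union {H, K, L, P}; ε-closure = {H, K, L, M, P, R}.
Read '0': H→{H, L, N, P}, K→{L, R}, L→{H}, M→∅, P→{L}, R→{L, M}; union {H, L, M, N, P, R}; ε-closure = {H, K, L, M, N, P, R}.
Read '0': H→{H, L, N, P}, K→{L, R}, L→{H}, M→∅, N→{H, M, R}, P→{L}, R→{L, M}; union {H, L, M, N, P, R}; ε-closure = {H, K, L, M, N, P, R}.
Read '0': H→{H, L, N, P}, K→{L, R}, L→{H}, M→∅, N→{H, M, R}, P→{L}, R→{L, M}; union {H, L, M, N, P, R}; ε-closure = {H, K, L, M, N, P, R}.
The final set {H, K, L, M, N, P, R} contains the accepting states K, N, P.

Yes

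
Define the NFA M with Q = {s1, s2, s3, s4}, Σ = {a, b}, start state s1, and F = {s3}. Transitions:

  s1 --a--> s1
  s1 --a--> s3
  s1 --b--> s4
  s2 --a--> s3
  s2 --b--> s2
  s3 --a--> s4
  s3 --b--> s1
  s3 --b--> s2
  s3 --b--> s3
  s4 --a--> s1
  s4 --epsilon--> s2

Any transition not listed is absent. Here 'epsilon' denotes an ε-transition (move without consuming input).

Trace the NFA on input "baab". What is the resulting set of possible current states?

{s1, s2, s3, s4}

Start in {s1}.
Read 'b': s1→{s4}; union {s4}; ε-closure = {s2, s4}.
Read 'a': s2→{s3}, s4→{s1}; now {s1, s3}.
Read 'a': s1→{s1, s3}, s3→{s4}; union {s1, s3, s4}; ε-closure = {s1, s2, s3, s4}.
Read 'b': s1→{s4}, s2→{s2}, s3→{s1, s2, s3}, s4→∅; now {s1, s2, s3, s4}.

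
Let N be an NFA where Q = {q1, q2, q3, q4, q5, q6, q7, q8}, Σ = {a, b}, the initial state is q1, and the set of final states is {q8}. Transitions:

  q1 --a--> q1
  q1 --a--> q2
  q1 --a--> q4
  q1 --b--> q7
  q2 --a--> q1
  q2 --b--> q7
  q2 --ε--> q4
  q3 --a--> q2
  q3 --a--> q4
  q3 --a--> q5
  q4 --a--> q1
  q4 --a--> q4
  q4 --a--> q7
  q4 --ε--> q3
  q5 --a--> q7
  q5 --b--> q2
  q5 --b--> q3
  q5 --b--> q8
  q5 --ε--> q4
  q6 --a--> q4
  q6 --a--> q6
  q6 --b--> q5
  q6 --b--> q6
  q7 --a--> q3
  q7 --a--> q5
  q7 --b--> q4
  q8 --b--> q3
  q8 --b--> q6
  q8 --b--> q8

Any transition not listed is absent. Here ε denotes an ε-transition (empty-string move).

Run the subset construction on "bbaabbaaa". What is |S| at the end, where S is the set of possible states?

Start in {q1}.
Read 'b': q1→{q7}; now {q7}.
Read 'b': q7→{q4}; union {q4}; ε-closure = {q3, q4}.
Read 'a': q3→{q2, q4, q5}, q4→{q1, q4, q7}; union {q1, q2, q4, q5, q7}; ε-closure = {q1, q2, q3, q4, q5, q7}.
Read 'a': q1→{q1, q2, q4}, q2→{q1}, q3→{q2, q4, q5}, q4→{q1, q4, q7}, q5→{q7}, q7→{q3, q5}; now {q1, q2, q3, q4, q5, q7}.
Read 'b': q1→{q7}, q2→{q7}, q3→∅, q4→∅, q5→{q2, q3, q8}, q7→{q4}; now {q2, q3, q4, q7, q8}.
Read 'b': q2→{q7}, q3→∅, q4→∅, q7→{q4}, q8→{q3, q6, q8}; now {q3, q4, q6, q7, q8}.
Read 'a': q3→{q2, q4, q5}, q4→{q1, q4, q7}, q6→{q4, q6}, q7→{q3, q5}, q8→∅; now {q1, q2, q3, q4, q5, q6, q7}.
Read 'a': q1→{q1, q2, q4}, q2→{q1}, q3→{q2, q4, q5}, q4→{q1, q4, q7}, q5→{q7}, q6→{q4, q6}, q7→{q3, q5}; now {q1, q2, q3, q4, q5, q6, q7}.
Read 'a': q1→{q1, q2, q4}, q2→{q1}, q3→{q2, q4, q5}, q4→{q1, q4, q7}, q5→{q7}, q6→{q4, q6}, q7→{q3, q5}; now {q1, q2, q3, q4, q5, q6, q7}.
That set has 7 states.

7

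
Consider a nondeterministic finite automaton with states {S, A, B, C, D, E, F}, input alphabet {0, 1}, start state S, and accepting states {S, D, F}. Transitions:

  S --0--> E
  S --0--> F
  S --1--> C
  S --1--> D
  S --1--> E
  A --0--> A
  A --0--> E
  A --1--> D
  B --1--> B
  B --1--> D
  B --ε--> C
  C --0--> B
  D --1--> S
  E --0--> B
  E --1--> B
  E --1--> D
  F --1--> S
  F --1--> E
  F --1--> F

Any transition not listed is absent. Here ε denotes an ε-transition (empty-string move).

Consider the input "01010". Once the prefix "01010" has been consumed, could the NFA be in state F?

Start in {S}.
Read '0': {S} → {E, F}.
Read '1': {E, F} → {S, B, C, D, E, F}.
Read '0': {S, B, C, D, E, F} → {B, C, E, F}.
Read '1': {B, C, E, F} → {S, B, C, D, E, F}.
Read '0': {S, B, C, D, E, F} → {B, C, E, F}.
State F is in {B, C, E, F}.

Yes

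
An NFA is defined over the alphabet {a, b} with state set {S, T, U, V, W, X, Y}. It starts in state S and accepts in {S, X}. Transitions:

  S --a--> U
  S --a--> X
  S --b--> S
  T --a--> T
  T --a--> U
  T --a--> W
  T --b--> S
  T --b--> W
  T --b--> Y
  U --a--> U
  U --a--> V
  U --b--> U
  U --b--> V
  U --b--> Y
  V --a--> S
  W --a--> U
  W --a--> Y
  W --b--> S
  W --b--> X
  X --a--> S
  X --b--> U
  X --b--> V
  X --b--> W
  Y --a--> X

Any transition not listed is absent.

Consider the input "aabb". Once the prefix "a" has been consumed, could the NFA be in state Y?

No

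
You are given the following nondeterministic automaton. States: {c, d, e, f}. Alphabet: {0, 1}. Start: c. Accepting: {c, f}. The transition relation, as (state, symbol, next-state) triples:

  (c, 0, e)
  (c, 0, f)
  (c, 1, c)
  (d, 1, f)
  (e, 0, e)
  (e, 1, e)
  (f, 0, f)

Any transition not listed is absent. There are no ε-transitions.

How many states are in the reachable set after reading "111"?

1

Start in {c}.
Read '1': {c} → {c}.
Read '1': {c} → {c}.
Read '1': {c} → {c}.
That set has 1 state.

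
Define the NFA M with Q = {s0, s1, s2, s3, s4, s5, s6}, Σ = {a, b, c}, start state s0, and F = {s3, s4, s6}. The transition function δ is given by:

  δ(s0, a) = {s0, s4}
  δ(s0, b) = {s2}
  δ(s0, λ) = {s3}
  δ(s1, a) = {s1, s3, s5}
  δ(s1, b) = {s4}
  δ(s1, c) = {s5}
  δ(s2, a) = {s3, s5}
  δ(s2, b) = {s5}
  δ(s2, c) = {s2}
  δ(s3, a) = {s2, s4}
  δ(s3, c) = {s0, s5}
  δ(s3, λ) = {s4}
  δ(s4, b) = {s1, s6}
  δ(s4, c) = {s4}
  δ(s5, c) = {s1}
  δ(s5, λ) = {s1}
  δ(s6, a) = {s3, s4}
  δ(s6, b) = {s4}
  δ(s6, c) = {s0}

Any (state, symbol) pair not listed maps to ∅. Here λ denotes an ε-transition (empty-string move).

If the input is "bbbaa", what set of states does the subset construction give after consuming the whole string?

{s1, s2, s3, s4, s5}

Start: ε-closure({s0}) = {s0, s3, s4}.
Read 'b': s0→{s2}, s3→∅, s4→{s1, s6}; now {s1, s2, s6}.
Read 'b': s1→{s4}, s2→{s5}, s6→{s4}; union {s4, s5}; ε-closure = {s1, s4, s5}.
Read 'b': s1→{s4}, s4→{s1, s6}, s5→∅; now {s1, s4, s6}.
Read 'a': s1→{s1, s3, s5}, s4→∅, s6→{s3, s4}; now {s1, s3, s4, s5}.
Read 'a': s1→{s1, s3, s5}, s3→{s2, s4}, s4→∅, s5→∅; now {s1, s2, s3, s4, s5}.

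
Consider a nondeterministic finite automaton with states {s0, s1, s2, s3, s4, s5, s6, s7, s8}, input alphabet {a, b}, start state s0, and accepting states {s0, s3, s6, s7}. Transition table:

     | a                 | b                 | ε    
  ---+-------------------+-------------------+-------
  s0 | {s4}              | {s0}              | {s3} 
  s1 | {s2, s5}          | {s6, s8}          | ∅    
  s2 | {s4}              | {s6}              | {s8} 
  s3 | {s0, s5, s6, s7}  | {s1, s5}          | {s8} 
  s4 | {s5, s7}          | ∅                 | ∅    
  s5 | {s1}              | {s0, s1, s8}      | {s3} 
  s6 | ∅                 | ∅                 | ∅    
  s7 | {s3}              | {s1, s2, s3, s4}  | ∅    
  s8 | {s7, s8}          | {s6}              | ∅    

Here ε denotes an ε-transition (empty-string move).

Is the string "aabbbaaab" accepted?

Yes

Start: ε-closure({s0}) = {s0, s3, s8}.
Read 'a': {s0, s3, s8} → {s0, s3, s4, s5, s6, s7, s8}.
Read 'a': {s0, s3, s4, s5, s6, s7, s8} → {s0, s1, s3, s4, s5, s6, s7, s8}.
Read 'b': {s0, s1, s3, s4, s5, s6, s7, s8} → {s0, s1, s2, s3, s4, s5, s6, s8}.
Read 'b': {s0, s1, s2, s3, s4, s5, s6, s8} → {s0, s1, s3, s5, s6, s8}.
Read 'b': {s0, s1, s3, s5, s6, s8} → {s0, s1, s3, s5, s6, s8}.
Read 'a': {s0, s1, s3, s5, s6, s8} → {s0, s1, s2, s3, s4, s5, s6, s7, s8}.
Read 'a': {s0, s1, s2, s3, s4, s5, s6, s7, s8} → {s0, s1, s2, s3, s4, s5, s6, s7, s8}.
Read 'a': {s0, s1, s2, s3, s4, s5, s6, s7, s8} → {s0, s1, s2, s3, s4, s5, s6, s7, s8}.
Read 'b': {s0, s1, s2, s3, s4, s5, s6, s7, s8} → {s0, s1, s2, s3, s4, s5, s6, s8}.
The final set {s0, s1, s2, s3, s4, s5, s6, s8} contains the accepting states s0, s3, s6.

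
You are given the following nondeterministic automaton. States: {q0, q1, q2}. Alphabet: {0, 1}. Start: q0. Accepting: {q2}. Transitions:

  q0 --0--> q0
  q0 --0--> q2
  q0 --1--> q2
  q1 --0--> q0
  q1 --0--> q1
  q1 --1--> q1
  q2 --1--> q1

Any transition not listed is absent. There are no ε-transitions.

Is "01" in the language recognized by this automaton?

Start in {q0}.
Read '0': {q0} → {q0, q2}.
Read '1': {q0, q2} → {q1, q2}.
The final set {q1, q2} contains the accepting state q2.

Yes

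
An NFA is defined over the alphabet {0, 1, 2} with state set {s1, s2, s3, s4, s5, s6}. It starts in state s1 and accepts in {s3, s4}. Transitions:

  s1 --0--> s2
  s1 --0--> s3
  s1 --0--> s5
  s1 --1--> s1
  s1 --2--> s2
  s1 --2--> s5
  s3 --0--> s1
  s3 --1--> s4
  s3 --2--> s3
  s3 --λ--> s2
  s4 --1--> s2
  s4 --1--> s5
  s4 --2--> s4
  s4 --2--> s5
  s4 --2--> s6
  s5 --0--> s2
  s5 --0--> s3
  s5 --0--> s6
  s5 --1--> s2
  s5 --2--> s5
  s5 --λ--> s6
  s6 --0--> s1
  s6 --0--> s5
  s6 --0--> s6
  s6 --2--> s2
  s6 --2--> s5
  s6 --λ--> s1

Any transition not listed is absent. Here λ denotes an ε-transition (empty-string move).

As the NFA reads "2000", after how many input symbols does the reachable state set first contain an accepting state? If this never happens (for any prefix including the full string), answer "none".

Start in {s1}.
Read '2': s1→{s2, s5}; union {s2, s5}; ε-closure = {s1, s2, s5, s6}.
Read '0': s1→{s2, s3, s5}, s2→∅, s5→{s2, s3, s6}, s6→{s1, s5, s6}; now {s1, s2, s3, s5, s6}.
None of the earlier sets intersect F, but {s1, s2, s3, s5, s6} does.

2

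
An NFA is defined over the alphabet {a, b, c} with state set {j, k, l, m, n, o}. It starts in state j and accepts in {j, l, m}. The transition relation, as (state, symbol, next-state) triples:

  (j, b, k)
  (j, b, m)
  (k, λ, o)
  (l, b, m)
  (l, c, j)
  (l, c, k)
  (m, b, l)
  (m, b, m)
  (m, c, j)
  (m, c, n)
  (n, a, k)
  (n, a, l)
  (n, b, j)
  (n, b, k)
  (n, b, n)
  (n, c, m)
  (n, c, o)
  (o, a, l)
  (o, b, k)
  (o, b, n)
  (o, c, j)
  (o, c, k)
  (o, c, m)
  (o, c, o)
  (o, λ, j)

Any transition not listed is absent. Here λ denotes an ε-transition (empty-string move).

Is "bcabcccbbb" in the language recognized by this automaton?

Yes

Start in {j}.
Read 'b': {j} → {j, k, m, o}.
Read 'c': {j, k, m, o} → {j, k, m, n, o}.
Read 'a': {j, k, m, n, o} → {j, k, l, o}.
Read 'b': {j, k, l, o} → {j, k, m, n, o}.
Read 'c': {j, k, m, n, o} → {j, k, m, n, o}.
Read 'c': {j, k, m, n, o} → {j, k, m, n, o}.
Read 'c': {j, k, m, n, o} → {j, k, m, n, o}.
Read 'b': {j, k, m, n, o} → {j, k, l, m, n, o}.
Read 'b': {j, k, l, m, n, o} → {j, k, l, m, n, o}.
Read 'b': {j, k, l, m, n, o} → {j, k, l, m, n, o}.
The final set {j, k, l, m, n, o} contains the accepting states j, l, m.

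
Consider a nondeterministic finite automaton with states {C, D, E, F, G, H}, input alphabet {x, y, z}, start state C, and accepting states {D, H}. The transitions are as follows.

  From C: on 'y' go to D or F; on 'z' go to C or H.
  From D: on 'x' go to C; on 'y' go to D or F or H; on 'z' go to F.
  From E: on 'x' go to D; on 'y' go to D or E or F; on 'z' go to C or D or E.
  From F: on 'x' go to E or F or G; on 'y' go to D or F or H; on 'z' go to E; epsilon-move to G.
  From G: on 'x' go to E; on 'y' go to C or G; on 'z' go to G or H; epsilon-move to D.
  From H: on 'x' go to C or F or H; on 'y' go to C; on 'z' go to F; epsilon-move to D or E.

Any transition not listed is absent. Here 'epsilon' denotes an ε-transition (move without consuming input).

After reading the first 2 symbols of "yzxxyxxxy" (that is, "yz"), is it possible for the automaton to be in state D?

Yes

Start in {C}.
Read 'y': {C} → {D, F, G}.
Read 'z': {D, F, G} → {D, E, F, G, H}.
State D is in {D, E, F, G, H}.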